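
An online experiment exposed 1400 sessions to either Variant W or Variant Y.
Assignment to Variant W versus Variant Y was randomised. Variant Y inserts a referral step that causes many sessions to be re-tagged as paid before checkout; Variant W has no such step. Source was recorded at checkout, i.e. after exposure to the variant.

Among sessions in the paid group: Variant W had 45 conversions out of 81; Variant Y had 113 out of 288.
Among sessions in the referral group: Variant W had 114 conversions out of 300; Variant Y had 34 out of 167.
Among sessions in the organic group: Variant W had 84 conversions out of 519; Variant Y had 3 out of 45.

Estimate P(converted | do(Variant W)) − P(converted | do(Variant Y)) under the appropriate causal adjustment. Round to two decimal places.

-0.03

Traffic source lies on the pathway variant → traffic source → outcome, so adjusting for it blocks the indirect effect. For the total causal effect of variant, use the unadjusted pooled rates.
The causal difference is the pooled difference: 0.270 − 0.300 = -0.030.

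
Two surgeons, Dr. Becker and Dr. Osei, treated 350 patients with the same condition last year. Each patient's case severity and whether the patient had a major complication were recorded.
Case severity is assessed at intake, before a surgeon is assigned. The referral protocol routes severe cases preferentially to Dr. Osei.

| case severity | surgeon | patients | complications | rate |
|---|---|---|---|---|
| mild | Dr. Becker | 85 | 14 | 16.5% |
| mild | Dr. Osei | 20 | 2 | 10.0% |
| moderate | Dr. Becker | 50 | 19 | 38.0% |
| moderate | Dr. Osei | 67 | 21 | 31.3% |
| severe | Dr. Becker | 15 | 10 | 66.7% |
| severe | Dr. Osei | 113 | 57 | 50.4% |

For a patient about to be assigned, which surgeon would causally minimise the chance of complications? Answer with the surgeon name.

Since case severity is a pre-existing factor (not a product of the surgeon) and it affects the outcome on its own, it is a confounder. The stratified rates, not the pooled rate, identify the causal effect.
Within each level — mild: 16.5% vs 10.0%; moderate: 38.0% vs 31.3%; severe: 66.7% vs 50.4% — Dr. Osei is lower every time.

Dr. Osei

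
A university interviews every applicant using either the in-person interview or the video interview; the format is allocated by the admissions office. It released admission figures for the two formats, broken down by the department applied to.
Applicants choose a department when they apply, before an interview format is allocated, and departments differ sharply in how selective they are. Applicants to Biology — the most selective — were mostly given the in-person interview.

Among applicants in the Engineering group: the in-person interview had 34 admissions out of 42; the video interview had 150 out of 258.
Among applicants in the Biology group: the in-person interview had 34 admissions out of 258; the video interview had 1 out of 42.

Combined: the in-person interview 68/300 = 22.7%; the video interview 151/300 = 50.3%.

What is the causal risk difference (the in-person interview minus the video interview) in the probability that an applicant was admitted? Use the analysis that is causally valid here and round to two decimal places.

+0.17

The stratified and pooled comparisons disagree (the in-person interview wins within each department; the video interview wins overall), so the answer turns on the causal role of department.
Department satisfies the back-door criterion: it is not a descendant of the interview format, and it blocks the spurious path from interview format to outcome. Adjusting for it (i.e., using the within-department rates) gives the causal effect.
Adjusting over the population distribution of department: 0.500·(0.810−0.581) + 0.500·(0.132−0.024) = +0.168.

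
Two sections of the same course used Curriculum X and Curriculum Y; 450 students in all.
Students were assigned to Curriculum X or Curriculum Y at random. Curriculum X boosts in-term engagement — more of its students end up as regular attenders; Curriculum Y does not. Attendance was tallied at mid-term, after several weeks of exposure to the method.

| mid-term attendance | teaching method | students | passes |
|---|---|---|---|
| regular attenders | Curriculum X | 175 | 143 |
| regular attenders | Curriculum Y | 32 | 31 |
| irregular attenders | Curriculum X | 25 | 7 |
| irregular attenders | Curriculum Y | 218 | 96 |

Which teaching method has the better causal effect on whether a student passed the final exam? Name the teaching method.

Curriculum X

The distribution of mid-term attendance is itself part of what the teaching method does — it is an intermediate outcome. Holding it fixed would remove that part of the effect; the total effect is the pooled difference.
Pooled: Curriculum X 75.0% vs Curriculum Y 50.8%; Curriculum X is higher overall.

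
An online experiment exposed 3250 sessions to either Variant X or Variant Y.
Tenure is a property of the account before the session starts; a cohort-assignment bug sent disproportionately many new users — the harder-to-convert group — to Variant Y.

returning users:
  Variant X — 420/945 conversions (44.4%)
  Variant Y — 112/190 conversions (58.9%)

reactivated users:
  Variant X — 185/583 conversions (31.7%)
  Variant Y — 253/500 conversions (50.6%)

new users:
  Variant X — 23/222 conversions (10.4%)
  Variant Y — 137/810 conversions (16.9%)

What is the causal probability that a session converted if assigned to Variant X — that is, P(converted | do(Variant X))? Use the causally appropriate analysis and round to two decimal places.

Nothing the variant does changes user tenure; the imbalance is an allocation artefact. With user tenure also predicting the outcome, the pooled figure is confounded, and the within-stratum comparison is the causal one.
Standardising Variant X to the population user tenure mix: 0.349·420/945 + 0.333·185/583 + 0.318·23/222 = 0.294.

0.29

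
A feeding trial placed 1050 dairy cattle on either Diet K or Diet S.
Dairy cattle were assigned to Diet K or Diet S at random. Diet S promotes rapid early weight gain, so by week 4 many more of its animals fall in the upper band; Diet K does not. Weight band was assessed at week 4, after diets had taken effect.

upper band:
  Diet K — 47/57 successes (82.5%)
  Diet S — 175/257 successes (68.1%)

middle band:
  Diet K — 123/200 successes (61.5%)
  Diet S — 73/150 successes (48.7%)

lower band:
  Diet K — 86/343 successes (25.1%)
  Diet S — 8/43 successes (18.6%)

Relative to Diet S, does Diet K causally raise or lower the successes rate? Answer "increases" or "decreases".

decreases

The week-4 weight band-specific comparison favours Diet K throughout, but the pooled figures favour Diet S. The question is whether to condition on week-4 weight band.
Week-4 weight band lies on the pathway diet → week-4 weight band → outcome, so adjusting for it blocks the indirect effect. For the total causal effect of diet, use the unadjusted pooled rates.
Pooled: Diet K 42.7% vs Diet S 56.9%; Diet S is higher overall.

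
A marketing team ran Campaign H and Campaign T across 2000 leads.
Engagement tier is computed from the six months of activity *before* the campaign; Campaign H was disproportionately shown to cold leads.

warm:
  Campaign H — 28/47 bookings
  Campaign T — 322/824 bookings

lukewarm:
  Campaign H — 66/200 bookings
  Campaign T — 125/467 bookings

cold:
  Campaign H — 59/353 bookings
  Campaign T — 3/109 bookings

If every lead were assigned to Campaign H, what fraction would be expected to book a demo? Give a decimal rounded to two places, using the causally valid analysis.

0.41

Within every engagement tier level Campaign H has the higher rate, yet pooled Campaign T does — Simpson's reversal.
Since engagement tier is a pre-existing factor (not a product of the campaign) and it affects the outcome on its own, it is a confounder. The stratified rates, not the pooled rate, identify the causal effect.
Standardising Campaign H to the population engagement tier mix: 0.435·28/47 + 0.334·66/200 + 0.231·59/353 = 0.408.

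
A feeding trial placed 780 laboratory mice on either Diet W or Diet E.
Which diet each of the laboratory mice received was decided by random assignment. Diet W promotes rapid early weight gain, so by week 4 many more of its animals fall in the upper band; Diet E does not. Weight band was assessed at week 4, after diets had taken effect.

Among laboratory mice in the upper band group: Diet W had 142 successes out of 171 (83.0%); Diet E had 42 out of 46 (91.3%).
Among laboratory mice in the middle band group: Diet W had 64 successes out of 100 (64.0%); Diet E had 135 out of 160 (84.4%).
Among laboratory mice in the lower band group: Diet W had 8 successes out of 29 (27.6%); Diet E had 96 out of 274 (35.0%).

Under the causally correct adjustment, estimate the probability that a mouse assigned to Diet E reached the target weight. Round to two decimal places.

The distribution of week-4 weight band is itself part of what the diet does — it is an intermediate outcome. Holding it fixed would remove that part of the effect; the total effect is the pooled difference.
So P(outcome | do(Diet E)) is just the pooled rate for Diet E: 273/480 = 0.569.

0.57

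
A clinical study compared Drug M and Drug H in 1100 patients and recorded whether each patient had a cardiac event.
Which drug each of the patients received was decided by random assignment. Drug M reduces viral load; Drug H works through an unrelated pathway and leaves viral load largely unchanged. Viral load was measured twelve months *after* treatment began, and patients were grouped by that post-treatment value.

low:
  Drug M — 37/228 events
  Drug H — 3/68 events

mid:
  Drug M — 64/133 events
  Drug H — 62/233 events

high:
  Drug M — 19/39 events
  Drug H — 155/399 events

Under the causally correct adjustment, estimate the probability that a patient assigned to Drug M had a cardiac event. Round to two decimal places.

Within every viral load level Drug H has the lower rate, yet pooled Drug M does — Simpson's reversal.
Viral load is recorded after the drug and is itself shifted by it — it sits on the causal path from drug to outcome. Conditioning on a mediator would strip out part of the effect we want; the pooled comparison gives the total causal effect.
So P(outcome | do(Drug M)) is just the pooled rate for Drug M: 120/400 = 0.300.

0.30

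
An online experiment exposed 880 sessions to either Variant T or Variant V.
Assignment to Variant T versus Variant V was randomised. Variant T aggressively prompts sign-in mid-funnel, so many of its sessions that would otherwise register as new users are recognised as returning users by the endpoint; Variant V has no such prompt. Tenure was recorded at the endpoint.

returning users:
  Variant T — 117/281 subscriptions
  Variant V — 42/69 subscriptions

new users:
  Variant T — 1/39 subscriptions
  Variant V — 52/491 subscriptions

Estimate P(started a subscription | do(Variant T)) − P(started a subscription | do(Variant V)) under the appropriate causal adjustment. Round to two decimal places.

Variant V is higher inside every user tenure stratum but Variant T is higher in aggregate. Whether to stratify depends on how user tenure relates to the variant.
User tenure is recorded after the variant and is itself shifted by it — it sits on the causal path from variant to outcome. Conditioning on a mediator would strip out part of the effect we want; the pooled comparison gives the total causal effect.
The causal difference is the pooled difference: 0.369 − 0.168 = +0.201.

+0.20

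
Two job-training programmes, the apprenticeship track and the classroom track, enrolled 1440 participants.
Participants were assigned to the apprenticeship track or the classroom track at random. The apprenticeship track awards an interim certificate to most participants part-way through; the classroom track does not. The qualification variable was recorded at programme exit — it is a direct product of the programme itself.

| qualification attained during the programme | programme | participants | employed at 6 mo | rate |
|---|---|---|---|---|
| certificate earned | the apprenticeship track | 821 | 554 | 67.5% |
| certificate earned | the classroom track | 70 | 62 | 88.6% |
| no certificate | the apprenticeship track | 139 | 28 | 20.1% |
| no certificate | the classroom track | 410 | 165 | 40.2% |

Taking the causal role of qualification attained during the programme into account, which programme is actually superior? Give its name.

Qualification attained during the programme lies on the pathway programme → qualification attained during the programme → outcome, so adjusting for it blocks the indirect effect. For the total causal effect of programme, use the unadjusted pooled rates.
Pooled: the apprenticeship track 60.6% vs the classroom track 47.3%; the apprenticeship track is higher overall.

the apprenticeship track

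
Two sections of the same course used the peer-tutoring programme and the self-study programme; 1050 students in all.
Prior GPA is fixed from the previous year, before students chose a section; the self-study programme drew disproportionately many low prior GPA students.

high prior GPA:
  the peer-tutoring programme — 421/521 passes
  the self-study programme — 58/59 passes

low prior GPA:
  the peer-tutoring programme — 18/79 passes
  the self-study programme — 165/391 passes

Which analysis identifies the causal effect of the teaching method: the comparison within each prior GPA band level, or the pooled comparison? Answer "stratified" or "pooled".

stratified

The imbalance in prior GPA band arose from how students were allocated, not from anything the teaching method did; and prior GPA band independently affects the outcome. The pooled gap is confounded — condition on prior GPA band.
Within each level — high prior GPA: 80.8% vs 98.3%; low prior GPA: 22.8% vs 42.2% — the self-study programme is higher every time.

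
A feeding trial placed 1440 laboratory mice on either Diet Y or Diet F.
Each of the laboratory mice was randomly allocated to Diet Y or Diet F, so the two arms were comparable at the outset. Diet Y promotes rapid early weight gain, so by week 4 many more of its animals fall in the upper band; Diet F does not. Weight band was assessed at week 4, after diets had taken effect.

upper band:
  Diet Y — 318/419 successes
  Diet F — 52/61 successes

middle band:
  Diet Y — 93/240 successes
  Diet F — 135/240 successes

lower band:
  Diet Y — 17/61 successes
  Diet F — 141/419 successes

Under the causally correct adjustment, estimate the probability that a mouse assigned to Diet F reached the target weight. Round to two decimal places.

0.46

Because the diet influences week-4 weight band, week-4 weight band is a post-treatment mediator, not a confounder. Stratifying on it would bias the estimate; the causal effect is the crude pooled difference.
So P(outcome | do(Diet F)) is just the pooled rate for Diet F: 328/720 = 0.456.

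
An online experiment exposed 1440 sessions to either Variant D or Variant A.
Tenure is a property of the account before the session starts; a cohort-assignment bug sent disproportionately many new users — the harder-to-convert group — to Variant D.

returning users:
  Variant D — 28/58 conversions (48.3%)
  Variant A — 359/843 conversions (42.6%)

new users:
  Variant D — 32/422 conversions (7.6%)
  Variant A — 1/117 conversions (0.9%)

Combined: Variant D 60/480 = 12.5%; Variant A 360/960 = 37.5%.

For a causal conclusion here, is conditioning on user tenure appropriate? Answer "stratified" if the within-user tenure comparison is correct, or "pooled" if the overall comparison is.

stratified

User tenure satisfies the back-door criterion: it is not a descendant of the variant, and it blocks the spurious path from variant to outcome. Adjusting for it (i.e., using the within-user tenure rates) gives the causal effect.
Within each level — returning users: 48.3% vs 42.6%; new users: 7.6% vs 0.9% — Variant D is higher every time.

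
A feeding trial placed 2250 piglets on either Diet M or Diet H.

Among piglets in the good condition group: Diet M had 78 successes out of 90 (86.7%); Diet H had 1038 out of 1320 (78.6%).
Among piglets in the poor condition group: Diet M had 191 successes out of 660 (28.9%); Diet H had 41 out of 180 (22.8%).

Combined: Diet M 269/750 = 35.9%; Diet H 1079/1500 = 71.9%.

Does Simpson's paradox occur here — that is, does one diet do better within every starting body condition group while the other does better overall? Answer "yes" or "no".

Within each starting body condition level (good condition 86.7% vs 78.6%; poor condition 28.9% vs 22.8%), Diet M has the higher rate every time. Pooled: 35.9% vs 71.9% — Diet H has the higher rate overall. The two comparisons disagree.

yes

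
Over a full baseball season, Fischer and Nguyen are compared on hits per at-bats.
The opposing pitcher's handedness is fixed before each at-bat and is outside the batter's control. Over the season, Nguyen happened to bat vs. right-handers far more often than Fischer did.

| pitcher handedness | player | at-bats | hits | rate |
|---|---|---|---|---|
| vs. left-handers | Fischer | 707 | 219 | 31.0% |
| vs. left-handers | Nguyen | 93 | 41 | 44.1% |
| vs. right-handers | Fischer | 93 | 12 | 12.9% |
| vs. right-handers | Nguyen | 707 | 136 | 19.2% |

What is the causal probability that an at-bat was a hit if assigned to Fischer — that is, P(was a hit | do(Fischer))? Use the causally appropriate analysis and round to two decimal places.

0.22

Pitcher handedness satisfies the back-door criterion: it is not a descendant of the player, and it blocks the spurious path from player to outcome. Adjusting for it (i.e., using the within-pitcher handedness rates) gives the causal effect.
Standardising Fischer to the population pitcher handedness mix: 0.500·219/707 + 0.500·12/93 = 0.219.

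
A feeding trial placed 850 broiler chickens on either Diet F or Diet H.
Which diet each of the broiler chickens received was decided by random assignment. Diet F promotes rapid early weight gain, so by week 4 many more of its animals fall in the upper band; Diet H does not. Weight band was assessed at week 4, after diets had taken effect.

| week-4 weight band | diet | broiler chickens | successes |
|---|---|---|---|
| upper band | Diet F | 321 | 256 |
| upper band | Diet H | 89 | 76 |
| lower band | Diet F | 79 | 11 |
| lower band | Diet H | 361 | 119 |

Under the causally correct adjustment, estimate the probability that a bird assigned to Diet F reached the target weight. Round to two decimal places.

0.67

Week-4 weight band here is a post-treatment variable shaped by the diet; conditioning on it would introduce bias rather than remove it. The overall comparison is the causal one.
So P(outcome | do(Diet F)) is just the pooled rate for Diet F: 267/400 = 0.667.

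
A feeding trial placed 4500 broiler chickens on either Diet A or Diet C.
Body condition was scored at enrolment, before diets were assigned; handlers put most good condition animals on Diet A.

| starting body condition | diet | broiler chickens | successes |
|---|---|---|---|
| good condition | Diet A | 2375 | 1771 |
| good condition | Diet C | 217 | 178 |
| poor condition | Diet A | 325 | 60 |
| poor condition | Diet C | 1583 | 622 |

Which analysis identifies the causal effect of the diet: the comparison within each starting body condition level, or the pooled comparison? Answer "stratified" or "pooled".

The stratified and pooled comparisons disagree (Diet C wins within each starting body condition; Diet A wins overall), so the answer turns on the causal role of starting body condition.
Here starting body condition is a common cause — it drives both which diet a case falls under and the outcome. The crude comparison mixes populations; the stratum-specific rates are the causally relevant ones.
Within each level — good condition: 74.6% vs 82.0%; poor condition: 18.5% vs 39.3% — Diet C is higher every time.

stratified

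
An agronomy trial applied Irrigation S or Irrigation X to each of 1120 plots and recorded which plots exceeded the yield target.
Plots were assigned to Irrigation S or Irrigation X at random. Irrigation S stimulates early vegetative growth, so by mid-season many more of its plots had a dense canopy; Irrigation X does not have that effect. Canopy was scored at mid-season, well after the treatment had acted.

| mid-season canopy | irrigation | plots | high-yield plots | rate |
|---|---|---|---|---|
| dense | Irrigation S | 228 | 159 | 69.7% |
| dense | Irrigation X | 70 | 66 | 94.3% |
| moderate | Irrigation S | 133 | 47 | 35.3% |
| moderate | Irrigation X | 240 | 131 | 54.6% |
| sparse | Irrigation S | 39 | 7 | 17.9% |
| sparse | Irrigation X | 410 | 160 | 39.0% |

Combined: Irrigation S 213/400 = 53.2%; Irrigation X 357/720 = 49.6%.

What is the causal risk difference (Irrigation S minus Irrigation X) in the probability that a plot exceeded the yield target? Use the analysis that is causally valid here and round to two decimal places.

+0.04

The mid-season canopy-specific comparison favours Irrigation X throughout, but the pooled figures favour Irrigation S. The question is whether to condition on mid-season canopy.
The distribution of mid-season canopy is itself part of what the irrigation does — it is an intermediate outcome. Holding it fixed would remove that part of the effect; the total effect is the pooled difference.
The causal difference is the pooled difference: 0.532 − 0.496 = +0.037.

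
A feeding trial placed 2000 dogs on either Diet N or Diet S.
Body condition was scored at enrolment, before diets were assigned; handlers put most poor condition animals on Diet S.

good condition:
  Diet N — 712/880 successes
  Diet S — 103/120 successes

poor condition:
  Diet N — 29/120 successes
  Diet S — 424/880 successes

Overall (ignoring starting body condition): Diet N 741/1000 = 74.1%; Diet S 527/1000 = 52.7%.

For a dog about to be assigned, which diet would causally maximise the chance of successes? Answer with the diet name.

Starting body condition satisfies the back-door criterion: it is not a descendant of the diet, and it blocks the spurious path from diet to outcome. Adjusting for it (i.e., using the within-starting body condition rates) gives the causal effect.
Within each level — good condition: 80.9% vs 85.8%; poor condition: 24.2% vs 48.2% — Diet S is higher every time.

Diet S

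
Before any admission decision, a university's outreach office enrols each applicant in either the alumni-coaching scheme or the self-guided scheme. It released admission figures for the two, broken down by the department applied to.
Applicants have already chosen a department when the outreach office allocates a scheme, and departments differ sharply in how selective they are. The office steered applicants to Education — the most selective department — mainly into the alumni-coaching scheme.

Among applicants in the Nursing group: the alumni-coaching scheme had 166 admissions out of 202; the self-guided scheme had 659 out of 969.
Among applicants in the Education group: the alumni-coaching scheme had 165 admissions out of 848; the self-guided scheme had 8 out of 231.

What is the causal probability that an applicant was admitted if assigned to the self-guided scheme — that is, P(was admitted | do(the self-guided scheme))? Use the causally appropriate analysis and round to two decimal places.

0.37

Department satisfies the back-door criterion: it is not a descendant of the outreach scheme, and it blocks the spurious path from outreach scheme to outcome. Adjusting for it (i.e., using the within-department rates) gives the causal effect.
Standardising the self-guided scheme to the population department mix: 0.520·659/969 + 0.480·8/231 = 0.371.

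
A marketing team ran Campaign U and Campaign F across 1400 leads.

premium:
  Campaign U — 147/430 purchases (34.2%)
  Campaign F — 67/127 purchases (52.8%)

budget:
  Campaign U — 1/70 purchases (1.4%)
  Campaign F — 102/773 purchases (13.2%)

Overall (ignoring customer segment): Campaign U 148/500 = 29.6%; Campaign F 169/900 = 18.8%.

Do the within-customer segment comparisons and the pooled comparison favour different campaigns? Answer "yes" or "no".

yes

Within each customer segment level (premium 34.2% vs 52.8%; budget 1.4% vs 13.2%), Campaign F has the higher rate every time. Pooled: 29.6% vs 18.8% — Campaign U has the higher rate overall. The two comparisons disagree.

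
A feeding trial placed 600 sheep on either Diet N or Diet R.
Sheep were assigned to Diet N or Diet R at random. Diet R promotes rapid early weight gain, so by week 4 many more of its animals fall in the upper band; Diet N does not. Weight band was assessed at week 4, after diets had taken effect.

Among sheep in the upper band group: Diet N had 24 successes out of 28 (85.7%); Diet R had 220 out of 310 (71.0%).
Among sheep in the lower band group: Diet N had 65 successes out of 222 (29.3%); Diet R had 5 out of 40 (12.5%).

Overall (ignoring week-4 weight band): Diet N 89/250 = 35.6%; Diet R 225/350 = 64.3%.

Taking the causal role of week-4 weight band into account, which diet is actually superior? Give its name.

Diet R

Week-4 weight band here is a post-treatment variable shaped by the diet; conditioning on it would introduce bias rather than remove it. The overall comparison is the causal one.
Pooled: Diet N 35.6% vs Diet R 64.3%; Diet R is higher overall.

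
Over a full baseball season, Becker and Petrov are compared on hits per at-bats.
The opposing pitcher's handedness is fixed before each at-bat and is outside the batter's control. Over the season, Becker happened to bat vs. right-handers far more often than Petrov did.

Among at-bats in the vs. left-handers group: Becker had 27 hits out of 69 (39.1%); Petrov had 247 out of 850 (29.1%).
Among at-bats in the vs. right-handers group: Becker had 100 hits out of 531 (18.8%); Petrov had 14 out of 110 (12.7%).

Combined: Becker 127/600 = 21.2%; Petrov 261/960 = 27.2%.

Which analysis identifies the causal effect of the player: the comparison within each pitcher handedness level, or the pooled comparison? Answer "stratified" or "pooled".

Pitcher handedness is set before the player has any effect — it is not caused by the player — and it independently drives the outcome. That makes it a confounder, so the causal comparison is within pitcher handedness levels.
Within each level — vs. left-handers: 39.1% vs 29.1%; vs. right-handers: 18.8% vs 12.7% — Becker is higher every time.

stratified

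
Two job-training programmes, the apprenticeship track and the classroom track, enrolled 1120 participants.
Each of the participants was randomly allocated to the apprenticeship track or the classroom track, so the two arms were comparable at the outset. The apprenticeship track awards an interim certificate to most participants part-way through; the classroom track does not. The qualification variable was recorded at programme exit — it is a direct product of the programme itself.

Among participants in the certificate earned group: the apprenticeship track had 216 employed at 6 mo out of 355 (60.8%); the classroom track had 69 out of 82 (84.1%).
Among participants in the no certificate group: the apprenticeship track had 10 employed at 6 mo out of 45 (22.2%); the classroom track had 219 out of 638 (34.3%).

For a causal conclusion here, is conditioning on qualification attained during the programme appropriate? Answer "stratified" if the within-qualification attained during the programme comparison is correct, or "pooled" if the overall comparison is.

the classroom track is higher inside every qualification attained during the programme stratum but the apprenticeship track is higher in aggregate. Whether to stratify depends on how qualification attained during the programme relates to the programme.
Because the programme influences qualification attained during the programme, qualification attained during the programme is a post-treatment mediator, not a confounder. Stratifying on it would bias the estimate; the causal effect is the crude pooled difference.
Pooled: the apprenticeship track 56.5% vs the classroom track 40.0%; the apprenticeship track is higher overall.

pooled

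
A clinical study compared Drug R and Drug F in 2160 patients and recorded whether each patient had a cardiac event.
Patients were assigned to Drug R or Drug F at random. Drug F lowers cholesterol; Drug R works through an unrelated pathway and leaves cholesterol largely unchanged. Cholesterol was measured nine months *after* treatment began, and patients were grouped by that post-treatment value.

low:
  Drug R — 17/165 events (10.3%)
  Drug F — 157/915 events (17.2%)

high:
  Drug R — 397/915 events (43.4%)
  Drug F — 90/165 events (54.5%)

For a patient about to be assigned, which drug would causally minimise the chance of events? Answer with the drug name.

The cholesterol-specific comparison favours Drug R throughout, but the pooled figures favour Drug F. The question is whether to condition on cholesterol.
Cholesterol is recorded after the drug and is itself shifted by it — it sits on the causal path from drug to outcome. Conditioning on a mediator would strip out part of the effect we want; the pooled comparison gives the total causal effect.
Pooled: Drug R 38.3% vs Drug F 22.9%; Drug F is lower overall.

Drug F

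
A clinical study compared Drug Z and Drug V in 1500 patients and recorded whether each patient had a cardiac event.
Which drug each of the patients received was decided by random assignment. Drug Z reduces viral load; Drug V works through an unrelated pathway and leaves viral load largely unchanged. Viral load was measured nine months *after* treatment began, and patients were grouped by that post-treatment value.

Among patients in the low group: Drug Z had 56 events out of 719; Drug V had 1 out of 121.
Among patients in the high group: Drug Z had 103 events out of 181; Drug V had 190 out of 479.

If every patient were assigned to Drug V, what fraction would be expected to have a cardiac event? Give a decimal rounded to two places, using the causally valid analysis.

0.32

The viral load-specific comparison favours Drug V throughout, but the pooled figures favour Drug Z. The question is whether to condition on viral load.
Because the drug influences viral load, viral load is a post-treatment mediator, not a confounder. Stratifying on it would bias the estimate; the causal effect is the crude pooled difference.
So P(outcome | do(Drug V)) is just the pooled rate for Drug V: 191/600 = 0.318.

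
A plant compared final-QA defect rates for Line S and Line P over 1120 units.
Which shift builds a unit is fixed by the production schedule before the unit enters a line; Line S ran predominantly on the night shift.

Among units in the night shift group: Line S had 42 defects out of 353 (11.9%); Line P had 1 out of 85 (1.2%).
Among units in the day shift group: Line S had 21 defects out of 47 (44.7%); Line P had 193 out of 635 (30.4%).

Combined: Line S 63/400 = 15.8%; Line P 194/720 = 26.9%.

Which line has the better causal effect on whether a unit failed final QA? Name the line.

Line P

Line P is lower inside every shift stratum but Line S is lower in aggregate. Whether to stratify depends on how shift relates to the line.
Shift satisfies the back-door criterion: it is not a descendant of the line, and it blocks the spurious path from line to outcome. Adjusting for it (i.e., using the within-shift rates) gives the causal effect.
Within each level — night shift: 11.9% vs 1.2%; day shift: 44.7% vs 30.4% — Line P is lower every time.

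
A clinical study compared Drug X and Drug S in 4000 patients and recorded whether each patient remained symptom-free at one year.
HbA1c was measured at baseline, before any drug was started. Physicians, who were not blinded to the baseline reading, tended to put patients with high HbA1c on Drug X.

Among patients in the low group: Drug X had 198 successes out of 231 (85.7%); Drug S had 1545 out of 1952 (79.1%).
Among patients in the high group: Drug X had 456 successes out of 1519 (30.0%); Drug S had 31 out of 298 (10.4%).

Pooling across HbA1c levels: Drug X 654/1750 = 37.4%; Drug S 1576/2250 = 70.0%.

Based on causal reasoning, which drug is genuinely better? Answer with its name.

Nothing the drug does changes HbA1c; the imbalance is an allocation artefact. With HbA1c also predicting the outcome, the pooled figure is confounded, and the within-stratum comparison is the causal one.
Within each level — low: 85.7% vs 79.1%; high: 30.0% vs 10.4% — Drug X is higher every time.

Drug X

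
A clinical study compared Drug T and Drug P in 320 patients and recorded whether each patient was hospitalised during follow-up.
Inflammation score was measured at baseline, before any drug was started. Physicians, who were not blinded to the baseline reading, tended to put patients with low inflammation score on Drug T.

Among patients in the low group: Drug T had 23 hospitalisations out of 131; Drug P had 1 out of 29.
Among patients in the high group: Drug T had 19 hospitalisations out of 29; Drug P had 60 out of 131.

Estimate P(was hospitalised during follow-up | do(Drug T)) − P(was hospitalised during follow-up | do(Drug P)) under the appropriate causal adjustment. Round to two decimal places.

Nothing the drug does changes inflammation score; the imbalance is an allocation artefact. With inflammation score also predicting the outcome, the pooled figure is confounded, and the within-stratum comparison is the causal one.
Adjusting over the population distribution of inflammation score: 0.500·(0.176−0.034) + 0.500·(0.655−0.458) = +0.169.

+0.17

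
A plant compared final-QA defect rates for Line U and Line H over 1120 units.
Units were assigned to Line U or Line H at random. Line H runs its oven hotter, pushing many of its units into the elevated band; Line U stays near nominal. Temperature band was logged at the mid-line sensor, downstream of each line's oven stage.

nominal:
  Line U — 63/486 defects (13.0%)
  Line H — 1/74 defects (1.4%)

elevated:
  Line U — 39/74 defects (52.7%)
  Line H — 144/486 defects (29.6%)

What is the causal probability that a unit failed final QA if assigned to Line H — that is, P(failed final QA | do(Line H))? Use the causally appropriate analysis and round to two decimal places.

Because the line influences in-process temperature band, in-process temperature band is a post-treatment mediator, not a confounder. Stratifying on it would bias the estimate; the causal effect is the crude pooled difference.
So P(outcome | do(Line H)) is just the pooled rate for Line H: 145/560 = 0.259.

0.26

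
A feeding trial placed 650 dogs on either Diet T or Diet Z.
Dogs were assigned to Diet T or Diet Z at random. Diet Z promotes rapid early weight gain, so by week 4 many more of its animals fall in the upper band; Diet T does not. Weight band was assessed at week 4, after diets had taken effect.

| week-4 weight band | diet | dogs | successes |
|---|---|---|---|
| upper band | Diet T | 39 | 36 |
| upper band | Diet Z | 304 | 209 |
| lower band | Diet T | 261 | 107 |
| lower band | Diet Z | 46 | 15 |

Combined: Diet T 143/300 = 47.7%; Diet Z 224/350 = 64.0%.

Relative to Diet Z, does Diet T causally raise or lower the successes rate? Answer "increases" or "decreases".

Diet T is higher inside every week-4 weight band stratum but Diet Z is higher in aggregate. Whether to stratify depends on how week-4 weight band relates to the diet.
Week-4 weight band here is a post-treatment variable shaped by the diet; conditioning on it would introduce bias rather than remove it. The overall comparison is the causal one.
Pooled: Diet T 47.7% vs Diet Z 64.0%; Diet Z is higher overall.

decreases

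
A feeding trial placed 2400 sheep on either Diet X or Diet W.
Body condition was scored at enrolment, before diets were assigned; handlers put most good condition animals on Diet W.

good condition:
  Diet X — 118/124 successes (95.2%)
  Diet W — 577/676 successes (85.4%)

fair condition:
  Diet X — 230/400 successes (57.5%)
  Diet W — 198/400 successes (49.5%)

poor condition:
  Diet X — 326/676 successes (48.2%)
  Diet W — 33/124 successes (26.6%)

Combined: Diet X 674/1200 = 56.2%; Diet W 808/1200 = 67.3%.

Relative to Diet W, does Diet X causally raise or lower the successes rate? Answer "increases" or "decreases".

increases

The starting body condition-specific comparison favours Diet X throughout, but the pooled figures favour Diet W. The question is whether to condition on starting body condition.
Since starting body condition is a pre-existing factor (not a product of the diet) and it affects the outcome on its own, it is a confounder. The stratified rates, not the pooled rate, identify the causal effect.
Within each level — good condition: 95.2% vs 85.4%; fair condition: 57.5% vs 49.5%; poor condition: 48.2% vs 26.6% — Diet X is higher every time.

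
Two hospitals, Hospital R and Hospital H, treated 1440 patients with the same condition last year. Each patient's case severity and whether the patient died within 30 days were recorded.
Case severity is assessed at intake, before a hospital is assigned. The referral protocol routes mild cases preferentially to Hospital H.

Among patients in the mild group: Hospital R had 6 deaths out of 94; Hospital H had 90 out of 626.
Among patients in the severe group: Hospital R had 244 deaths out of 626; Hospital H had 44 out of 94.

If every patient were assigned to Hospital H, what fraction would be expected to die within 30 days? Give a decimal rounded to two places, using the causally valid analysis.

The case severity-specific comparison favours Hospital R throughout, but the pooled figures favour Hospital H. The question is whether to condition on case severity.
Case severity is set before the hospital has any effect — it is not caused by the hospital — and it independently drives the outcome. That makes it a confounder, so the causal comparison is within case severity levels.
Standardising Hospital H to the population case severity mix: 0.500·90/626 + 0.500·44/94 = 0.306.

0.31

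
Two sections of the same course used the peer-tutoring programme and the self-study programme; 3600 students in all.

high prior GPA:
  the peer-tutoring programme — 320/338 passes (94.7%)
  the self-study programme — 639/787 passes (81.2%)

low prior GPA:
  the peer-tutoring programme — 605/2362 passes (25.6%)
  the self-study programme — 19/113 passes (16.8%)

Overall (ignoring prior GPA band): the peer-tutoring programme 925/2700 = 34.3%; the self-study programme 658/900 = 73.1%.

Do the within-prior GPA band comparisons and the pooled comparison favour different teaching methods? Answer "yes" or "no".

Within each prior GPA band level (high prior GPA 94.7% vs 81.2%; low prior GPA 25.6% vs 16.8%), the peer-tutoring programme has the higher rate every time. Pooled: 34.3% vs 73.1% — the self-study programme has the higher rate overall. The two comparisons disagree.

yes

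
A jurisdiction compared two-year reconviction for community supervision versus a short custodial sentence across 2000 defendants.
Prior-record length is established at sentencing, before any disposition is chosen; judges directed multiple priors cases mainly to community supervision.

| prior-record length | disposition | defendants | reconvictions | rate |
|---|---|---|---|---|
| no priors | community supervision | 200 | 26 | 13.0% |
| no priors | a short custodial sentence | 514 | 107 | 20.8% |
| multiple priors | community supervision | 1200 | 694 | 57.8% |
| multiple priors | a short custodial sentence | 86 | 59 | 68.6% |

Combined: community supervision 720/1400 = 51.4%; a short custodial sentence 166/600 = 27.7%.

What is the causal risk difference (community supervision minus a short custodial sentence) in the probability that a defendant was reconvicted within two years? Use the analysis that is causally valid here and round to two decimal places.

The prior-record length-specific comparison favours community supervision throughout, but the pooled figures favour a short custodial sentence. The question is whether to condition on prior-record length.
Nothing the disposition does changes prior-record length; the imbalance is an allocation artefact. With prior-record length also predicting the outcome, the pooled figure is confounded, and the within-stratum comparison is the causal one.
Adjusting over the population distribution of prior-record length: 0.357·(0.130−0.208) + 0.643·(0.578−0.686) = -0.097.

-0.10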